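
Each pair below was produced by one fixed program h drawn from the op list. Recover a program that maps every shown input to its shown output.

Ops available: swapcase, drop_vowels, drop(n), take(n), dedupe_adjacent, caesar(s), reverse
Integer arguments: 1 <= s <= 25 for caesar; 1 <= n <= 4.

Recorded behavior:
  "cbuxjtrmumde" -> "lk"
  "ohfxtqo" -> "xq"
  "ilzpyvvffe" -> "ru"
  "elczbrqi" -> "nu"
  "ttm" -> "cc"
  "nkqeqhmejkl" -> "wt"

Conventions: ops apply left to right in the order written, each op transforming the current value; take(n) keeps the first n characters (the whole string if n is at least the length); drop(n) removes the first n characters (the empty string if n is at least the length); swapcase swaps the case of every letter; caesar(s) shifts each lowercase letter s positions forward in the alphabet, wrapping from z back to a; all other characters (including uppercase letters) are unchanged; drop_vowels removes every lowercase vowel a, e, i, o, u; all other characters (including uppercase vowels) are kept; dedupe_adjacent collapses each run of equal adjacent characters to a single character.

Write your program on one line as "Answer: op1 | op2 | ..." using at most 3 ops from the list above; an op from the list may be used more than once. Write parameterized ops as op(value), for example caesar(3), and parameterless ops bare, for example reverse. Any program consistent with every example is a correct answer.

caesar(1) | take(2) | caesar(8)

Check, running the answer program on each example:
  "cbuxjtrmumde" -> "dcvykusnvnef" -> "dc" -> "lk"
  "ohfxtqo" -> "pigyurp" -> "pi" -> "xq"
  "ilzpyvvffe" -> "jmaqzwwggf" -> "jm" -> "ru"
  "elczbrqi" -> "fmdacsrj" -> "fm" -> "nu"
  "ttm" -> "uun" -> "uu" -> "cc"
  "nkqeqhmejkl" -> "olrfrinfklm" -> "ol" -> "wt"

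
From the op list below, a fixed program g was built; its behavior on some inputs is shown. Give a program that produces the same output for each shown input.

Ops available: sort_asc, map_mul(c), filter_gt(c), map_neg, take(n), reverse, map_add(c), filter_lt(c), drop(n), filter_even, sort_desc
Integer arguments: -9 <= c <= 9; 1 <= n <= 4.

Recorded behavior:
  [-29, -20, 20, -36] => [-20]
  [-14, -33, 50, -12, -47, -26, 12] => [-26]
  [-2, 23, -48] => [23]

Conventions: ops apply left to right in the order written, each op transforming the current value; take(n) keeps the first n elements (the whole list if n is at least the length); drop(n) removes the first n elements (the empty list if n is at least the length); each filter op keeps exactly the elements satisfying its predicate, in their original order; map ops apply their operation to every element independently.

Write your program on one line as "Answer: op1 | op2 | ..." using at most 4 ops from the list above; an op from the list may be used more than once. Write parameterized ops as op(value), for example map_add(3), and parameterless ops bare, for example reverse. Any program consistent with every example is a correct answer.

reverse | sort_asc | take(3) | drop(2)

Check, running the answer program on each example:
  [-29, -20, 20, -36] -> [-36, 20, -20, -29] -> [-36, -29, -20, 20] -> [-36, -29, -20] -> [-20]
  [-14, -33, 50, -12, -47, -26, 12] -> [12, -26, -47, -12, 50, -33, -14] -> [-47, -33, -26, -14, -12, 12, 50] -> [-47, -33, -26] -> [-26]
  [-2, 23, -48] -> [-48, 23, -2] -> [-48, -2, 23] -> [-48, -2, 23] -> [23]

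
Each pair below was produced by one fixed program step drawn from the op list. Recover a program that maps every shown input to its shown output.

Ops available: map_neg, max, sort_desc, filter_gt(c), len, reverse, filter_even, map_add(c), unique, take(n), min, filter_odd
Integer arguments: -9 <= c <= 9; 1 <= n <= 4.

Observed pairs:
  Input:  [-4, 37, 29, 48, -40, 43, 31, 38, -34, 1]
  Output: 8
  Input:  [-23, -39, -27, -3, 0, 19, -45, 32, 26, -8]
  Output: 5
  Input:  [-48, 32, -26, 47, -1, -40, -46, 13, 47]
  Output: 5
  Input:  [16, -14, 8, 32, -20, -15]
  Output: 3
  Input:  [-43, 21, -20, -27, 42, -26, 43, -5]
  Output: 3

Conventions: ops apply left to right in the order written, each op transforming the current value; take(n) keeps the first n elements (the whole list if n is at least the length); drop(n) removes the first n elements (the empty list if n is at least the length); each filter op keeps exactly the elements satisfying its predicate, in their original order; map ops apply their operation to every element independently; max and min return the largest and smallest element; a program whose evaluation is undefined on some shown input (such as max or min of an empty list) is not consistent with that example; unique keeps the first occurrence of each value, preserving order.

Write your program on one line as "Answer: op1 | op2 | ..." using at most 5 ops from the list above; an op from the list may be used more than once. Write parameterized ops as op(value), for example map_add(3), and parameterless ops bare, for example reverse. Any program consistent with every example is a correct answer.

map_add(6) | filter_gt(1) | reverse | len

Check, running the answer program on each example:
  [-4, 37, 29, 48, -40, 43, 31, 38, -34, 1] -> [2, 43, 35, 54, -34, 49, 37, 44, -28, 7] -> [2, 43, 35, 54, 49, 37, 44, 7] -> [7, 44, 37, 49, 54, 35, 43, 2] -> 8
  [-23, -39, -27, -3, 0, 19, -45, 32, 26, -8] -> [-17, -33, -21, 3, 6, 25, -39, 38, 32, -2] -> [3, 6, 25, 38, 32] -> [32, 38, 25, 6, 3] -> 5
  [-48, 32, -26, 47, -1, -40, -46, 13, 47] -> [-42, 38, -20, 53, 5, -34, -40, 19, 53] -> [38, 53, 5, 19, 53] -> [53, 19, 5, 53, 38] -> 5
  [16, -14, 8, 32, -20, -15] -> [22, -8, 14, 38, -14, -9] -> [22, 14, 38] -> [38, 14, 22] -> 3
  [-43, 21, -20, -27, 42, -26, 43, -5] -> [-37, 27, -14, -21, 48, -20, 49, 1] -> [27, 48, 49] -> [49, 48, 27] -> 3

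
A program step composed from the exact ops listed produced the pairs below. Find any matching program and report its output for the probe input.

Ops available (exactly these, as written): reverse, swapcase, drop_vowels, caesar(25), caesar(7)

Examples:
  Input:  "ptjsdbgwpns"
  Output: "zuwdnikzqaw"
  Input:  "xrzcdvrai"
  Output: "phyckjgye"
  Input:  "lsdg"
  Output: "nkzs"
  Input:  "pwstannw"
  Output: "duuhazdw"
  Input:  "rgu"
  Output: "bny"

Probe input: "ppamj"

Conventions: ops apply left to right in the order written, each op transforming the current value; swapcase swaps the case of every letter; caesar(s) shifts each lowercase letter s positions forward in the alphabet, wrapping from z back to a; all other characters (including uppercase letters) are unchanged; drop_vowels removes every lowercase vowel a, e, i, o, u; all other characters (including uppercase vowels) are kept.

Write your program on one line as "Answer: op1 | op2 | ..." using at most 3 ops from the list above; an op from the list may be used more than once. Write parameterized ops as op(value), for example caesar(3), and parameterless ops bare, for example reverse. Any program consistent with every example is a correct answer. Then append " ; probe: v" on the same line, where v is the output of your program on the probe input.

reverse | caesar(7) ; probe: "qthww"

Check, running the answer program on each example:
  "ptjsdbgwpns" -> "snpwgbdsjtp" -> "zuwdnikzqaw"
  "xrzcdvrai" -> "iarvdczrx" -> "phyckjgye"
  "lsdg" -> "gdsl" -> "nkzs"
  "pwstannw" -> "wnnatswp" -> "duuhazdw"
  "rgu" -> "ugr" -> "bny"
  probe: "ppamj" -> "jmapp" -> "qthww"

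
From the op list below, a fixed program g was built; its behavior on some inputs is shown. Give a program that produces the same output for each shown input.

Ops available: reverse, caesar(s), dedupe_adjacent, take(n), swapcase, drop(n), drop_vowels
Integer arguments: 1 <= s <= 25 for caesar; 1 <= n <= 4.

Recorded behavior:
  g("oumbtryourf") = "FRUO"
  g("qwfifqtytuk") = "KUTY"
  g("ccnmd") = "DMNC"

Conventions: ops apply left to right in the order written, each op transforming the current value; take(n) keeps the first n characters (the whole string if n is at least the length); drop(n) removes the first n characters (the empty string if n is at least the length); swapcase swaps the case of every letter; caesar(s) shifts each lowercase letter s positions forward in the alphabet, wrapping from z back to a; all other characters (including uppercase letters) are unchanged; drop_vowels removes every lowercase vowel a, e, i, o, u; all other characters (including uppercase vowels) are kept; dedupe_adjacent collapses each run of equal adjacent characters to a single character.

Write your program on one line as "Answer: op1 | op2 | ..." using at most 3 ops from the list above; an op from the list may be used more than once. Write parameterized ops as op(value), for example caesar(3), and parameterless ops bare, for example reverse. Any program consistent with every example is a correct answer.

swapcase | reverse | take(4)

Check, running the answer program on each example:
  "oumbtryourf" -> "OUMBTRYOURF" -> "FRUOYRTBMUO" -> "FRUO"
  "qwfifqtytuk" -> "QWFIFQTYTUK" -> "KUTYTQFIFWQ" -> "KUTY"
  "ccnmd" -> "CCNMD" -> "DMNCC" -> "DMNC"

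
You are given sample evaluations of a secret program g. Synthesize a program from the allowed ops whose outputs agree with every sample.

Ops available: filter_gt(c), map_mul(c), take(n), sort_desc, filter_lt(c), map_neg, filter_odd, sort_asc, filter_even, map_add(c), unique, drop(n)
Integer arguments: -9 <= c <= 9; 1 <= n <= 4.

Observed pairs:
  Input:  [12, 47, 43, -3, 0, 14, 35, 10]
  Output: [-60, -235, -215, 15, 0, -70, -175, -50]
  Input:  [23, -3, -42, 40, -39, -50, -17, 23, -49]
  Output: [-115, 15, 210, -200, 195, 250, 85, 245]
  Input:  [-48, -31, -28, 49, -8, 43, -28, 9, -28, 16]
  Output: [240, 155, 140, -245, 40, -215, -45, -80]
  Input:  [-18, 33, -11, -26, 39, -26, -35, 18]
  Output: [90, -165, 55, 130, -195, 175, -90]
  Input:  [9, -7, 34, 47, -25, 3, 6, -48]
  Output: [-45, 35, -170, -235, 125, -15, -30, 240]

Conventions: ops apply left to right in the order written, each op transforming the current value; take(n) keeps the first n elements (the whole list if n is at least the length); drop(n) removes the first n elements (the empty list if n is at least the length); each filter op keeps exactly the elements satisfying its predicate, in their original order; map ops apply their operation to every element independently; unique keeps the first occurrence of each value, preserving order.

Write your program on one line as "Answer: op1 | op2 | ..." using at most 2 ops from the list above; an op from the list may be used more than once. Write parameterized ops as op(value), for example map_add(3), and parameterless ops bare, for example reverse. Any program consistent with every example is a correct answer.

unique | map_mul(-5)

Check, running the answer program on each example:
  [12, 47, 43, -3, 0, 14, 35, 10] -> [12, 47, 43, -3, 0, 14, 35, 10] -> [-60, -235, -215, 15, 0, -70, -175, -50]
  [23, -3, -42, 40, -39, -50, -17, 23, -49] -> [23, -3, -42, 40, -39, -50, -17, -49] -> [-115, 15, 210, -200, 195, 250, 85, 245]
  [-48, -31, -28, 49, -8, 43, -28, 9, -28, 16] -> [-48, -31, -28, 49, -8, 43, 9, 16] -> [240, 155, 140, -245, 40, -215, -45, -80]
  [-18, 33, -11, -26, 39, -26, -35, 18] -> [-18, 33, -11, -26, 39, -35, 18] -> [90, -165, 55, 130, -195, 175, -90]
  [9, -7, 34, 47, -25, 3, 6, -48] -> [9, -7, 34, 47, -25, 3, 6, -48] -> [-45, 35, -170, -235, 125, -15, -30, 240]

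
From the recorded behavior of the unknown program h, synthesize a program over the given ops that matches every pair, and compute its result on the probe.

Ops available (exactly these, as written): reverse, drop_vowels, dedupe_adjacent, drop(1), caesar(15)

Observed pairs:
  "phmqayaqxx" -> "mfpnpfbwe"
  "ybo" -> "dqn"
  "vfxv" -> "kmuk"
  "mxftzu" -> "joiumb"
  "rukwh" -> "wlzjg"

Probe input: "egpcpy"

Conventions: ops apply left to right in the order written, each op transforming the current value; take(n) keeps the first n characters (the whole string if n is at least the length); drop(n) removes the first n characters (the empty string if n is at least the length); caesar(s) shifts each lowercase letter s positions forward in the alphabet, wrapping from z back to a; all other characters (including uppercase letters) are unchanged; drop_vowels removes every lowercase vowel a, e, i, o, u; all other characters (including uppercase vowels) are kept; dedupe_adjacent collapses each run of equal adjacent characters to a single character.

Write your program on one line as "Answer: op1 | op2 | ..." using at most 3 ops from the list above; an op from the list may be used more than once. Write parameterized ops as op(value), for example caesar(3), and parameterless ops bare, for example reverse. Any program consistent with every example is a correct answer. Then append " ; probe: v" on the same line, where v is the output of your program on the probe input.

caesar(15) | reverse | dedupe_adjacent ; probe: "nerevt"

Check, running the answer program on each example:
  "phmqayaqxx" -> "ewbfpnpfmm" -> "mmfpnpfbwe" -> "mfpnpfbwe"
  "ybo" -> "nqd" -> "dqn" -> "dqn"
  "vfxv" -> "kumk" -> "kmuk" -> "kmuk"
  "mxftzu" -> "bmuioj" -> "joiumb" -> "joiumb"
  "rukwh" -> "gjzlw" -> "wlzjg" -> "wlzjg"
  probe: "egpcpy" -> "tveren" -> "nerevt" -> "nerevt"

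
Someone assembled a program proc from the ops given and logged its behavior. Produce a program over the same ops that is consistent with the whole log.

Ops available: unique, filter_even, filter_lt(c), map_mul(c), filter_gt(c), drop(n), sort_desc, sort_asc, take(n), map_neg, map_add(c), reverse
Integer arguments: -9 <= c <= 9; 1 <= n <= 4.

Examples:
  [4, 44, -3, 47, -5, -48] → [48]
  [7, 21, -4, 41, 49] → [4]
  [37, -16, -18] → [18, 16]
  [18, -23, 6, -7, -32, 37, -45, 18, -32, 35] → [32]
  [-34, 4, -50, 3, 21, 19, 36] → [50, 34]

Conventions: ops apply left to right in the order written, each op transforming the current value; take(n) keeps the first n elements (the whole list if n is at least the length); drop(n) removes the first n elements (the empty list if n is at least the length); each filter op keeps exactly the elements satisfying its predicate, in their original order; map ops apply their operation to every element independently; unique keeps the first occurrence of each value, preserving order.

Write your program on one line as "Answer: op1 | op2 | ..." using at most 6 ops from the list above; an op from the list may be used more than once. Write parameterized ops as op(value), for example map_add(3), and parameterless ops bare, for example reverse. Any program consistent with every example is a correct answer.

filter_lt(4) | filter_even | sort_asc | unique | map_neg

Check, running the answer program on each example:
  [4, 44, -3, 47, -5, -48] -> [-3, -5, -48] -> [-48] -> [-48] -> [-48] -> [48]
  [7, 21, -4, 41, 49] -> [-4] -> [-4] -> [-4] -> [-4] -> [4]
  [37, -16, -18] -> [-16, -18] -> [-16, -18] -> [-18, -16] -> [-18, -16] -> [18, 16]
  [18, -23, 6, -7, -32, 37, -45, 18, -32, 35] -> [-23, -7, -32, -45, -32] -> [-32, -32] -> [-32, -32] -> [-32] -> [32]
  [-34, 4, -50, 3, 21, 19, 36] -> [-34, -50, 3] -> [-34, -50] -> [-50, -34] -> [-50, -34] -> [50, 34]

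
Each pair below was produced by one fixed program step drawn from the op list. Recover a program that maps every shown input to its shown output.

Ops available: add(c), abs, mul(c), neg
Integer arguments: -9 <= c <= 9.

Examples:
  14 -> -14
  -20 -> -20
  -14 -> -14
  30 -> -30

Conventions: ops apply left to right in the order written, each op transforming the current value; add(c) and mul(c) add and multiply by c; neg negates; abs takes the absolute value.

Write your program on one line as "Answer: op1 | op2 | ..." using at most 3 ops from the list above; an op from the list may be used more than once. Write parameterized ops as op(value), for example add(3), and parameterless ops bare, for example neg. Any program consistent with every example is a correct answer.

mul(-1) | abs | neg

Check, running the answer program on each example:
  14 -> -14 -> 14 -> -14
  -20 -> 20 -> 20 -> -20
  -14 -> 14 -> 14 -> -14
  30 -> -30 -> 30 -> -30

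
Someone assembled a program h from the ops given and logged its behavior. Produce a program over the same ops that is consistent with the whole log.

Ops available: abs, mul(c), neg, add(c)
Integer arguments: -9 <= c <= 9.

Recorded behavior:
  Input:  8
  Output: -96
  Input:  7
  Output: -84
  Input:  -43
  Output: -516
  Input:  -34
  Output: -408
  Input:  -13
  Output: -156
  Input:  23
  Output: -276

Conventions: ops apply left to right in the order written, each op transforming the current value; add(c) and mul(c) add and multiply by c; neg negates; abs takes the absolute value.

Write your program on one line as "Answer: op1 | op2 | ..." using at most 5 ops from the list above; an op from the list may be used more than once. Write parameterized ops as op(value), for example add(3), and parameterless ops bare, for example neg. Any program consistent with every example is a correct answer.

neg | abs | mul(-6) | mul(-2) | neg

Check, running the answer program on each example:
  8 -> -8 -> 8 -> -48 -> 96 -> -96
  7 -> -7 -> 7 -> -42 -> 84 -> -84
  -43 -> 43 -> 43 -> -258 -> 516 -> -516
  -34 -> 34 -> 34 -> -204 -> 408 -> -408
  -13 -> 13 -> 13 -> -78 -> 156 -> -156
  23 -> -23 -> 23 -> -138 -> 276 -> -276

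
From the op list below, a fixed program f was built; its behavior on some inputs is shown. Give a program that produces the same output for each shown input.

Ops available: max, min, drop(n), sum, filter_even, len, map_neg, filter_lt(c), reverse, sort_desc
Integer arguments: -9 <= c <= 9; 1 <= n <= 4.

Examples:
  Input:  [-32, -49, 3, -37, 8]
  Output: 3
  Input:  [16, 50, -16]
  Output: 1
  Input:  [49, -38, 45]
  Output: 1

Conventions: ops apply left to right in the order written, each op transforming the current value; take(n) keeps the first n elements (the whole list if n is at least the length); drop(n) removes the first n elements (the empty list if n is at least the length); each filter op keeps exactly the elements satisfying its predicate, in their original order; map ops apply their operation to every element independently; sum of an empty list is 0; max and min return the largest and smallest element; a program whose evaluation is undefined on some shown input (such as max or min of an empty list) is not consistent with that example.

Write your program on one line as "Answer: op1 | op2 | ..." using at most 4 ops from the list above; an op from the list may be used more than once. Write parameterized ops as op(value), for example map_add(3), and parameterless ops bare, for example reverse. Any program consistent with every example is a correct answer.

sort_desc | filter_lt(-3) | len

Check, running the answer program on each example:
  [-32, -49, 3, -37, 8] -> [8, 3, -32, -37, -49] -> [-32, -37, -49] -> 3
  [16, 50, -16] -> [50, 16, -16] -> [-16] -> 1
  [49, -38, 45] -> [49, 45, -38] -> [-38] -> 1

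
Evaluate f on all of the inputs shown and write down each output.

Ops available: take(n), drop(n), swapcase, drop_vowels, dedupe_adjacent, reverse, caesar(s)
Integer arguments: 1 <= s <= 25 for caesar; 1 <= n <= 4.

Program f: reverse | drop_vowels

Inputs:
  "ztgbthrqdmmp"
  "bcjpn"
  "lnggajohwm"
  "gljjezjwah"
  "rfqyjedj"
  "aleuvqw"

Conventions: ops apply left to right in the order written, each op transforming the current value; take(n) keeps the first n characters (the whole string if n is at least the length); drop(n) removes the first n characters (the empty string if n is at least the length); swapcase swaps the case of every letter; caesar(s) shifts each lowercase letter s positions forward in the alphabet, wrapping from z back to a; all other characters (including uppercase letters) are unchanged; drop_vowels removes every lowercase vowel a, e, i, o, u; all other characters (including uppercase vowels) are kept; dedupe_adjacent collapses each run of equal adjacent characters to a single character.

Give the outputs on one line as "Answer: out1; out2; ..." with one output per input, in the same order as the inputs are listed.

"pmmdqrhtbgtz"; "npjcb"; "mwhjggnl"; "hwjzjjlg"; "jdjyqfr"; "wqvl"

Execution, op by op:
  "ztgbthrqdmmp" -> "pmmdqrhtbgtz" -> "pmmdqrhtbgtz"
  "bcjpn" -> "npjcb" -> "npjcb"
  "lnggajohwm" -> "mwhojaggnl" -> "mwhjggnl"
  "gljjezjwah" -> "hawjzejjlg" -> "hwjzjjlg"
  "rfqyjedj" -> "jdejyqfr" -> "jdjyqfr"
  "aleuvqw" -> "wqvuela" -> "wqvl"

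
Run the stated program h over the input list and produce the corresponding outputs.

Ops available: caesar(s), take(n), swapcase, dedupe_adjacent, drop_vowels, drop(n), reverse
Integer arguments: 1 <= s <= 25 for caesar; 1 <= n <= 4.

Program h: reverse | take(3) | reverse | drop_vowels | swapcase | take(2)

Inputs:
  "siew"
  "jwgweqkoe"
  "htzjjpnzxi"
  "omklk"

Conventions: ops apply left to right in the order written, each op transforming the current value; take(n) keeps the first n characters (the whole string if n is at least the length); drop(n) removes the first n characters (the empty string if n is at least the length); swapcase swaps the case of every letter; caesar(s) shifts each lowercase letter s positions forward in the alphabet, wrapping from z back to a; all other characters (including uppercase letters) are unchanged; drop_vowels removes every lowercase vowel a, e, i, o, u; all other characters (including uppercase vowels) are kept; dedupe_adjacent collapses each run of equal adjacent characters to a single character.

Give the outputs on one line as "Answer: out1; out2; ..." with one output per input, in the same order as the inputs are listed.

"W"; "K"; "ZX"; "KL"

Execution, op by op:
  "siew" -> "weis" -> "wei" -> "iew" -> "w" -> "W" -> "W"
  "jwgweqkoe" -> "eokqewgwj" -> "eok" -> "koe" -> "k" -> "K" -> "K"
  "htzjjpnzxi" -> "ixznpjjzth" -> "ixz" -> "zxi" -> "zx" -> "ZX" -> "ZX"
  "omklk" -> "klkmo" -> "klk" -> "klk" -> "klk" -> "KLK" -> "KL"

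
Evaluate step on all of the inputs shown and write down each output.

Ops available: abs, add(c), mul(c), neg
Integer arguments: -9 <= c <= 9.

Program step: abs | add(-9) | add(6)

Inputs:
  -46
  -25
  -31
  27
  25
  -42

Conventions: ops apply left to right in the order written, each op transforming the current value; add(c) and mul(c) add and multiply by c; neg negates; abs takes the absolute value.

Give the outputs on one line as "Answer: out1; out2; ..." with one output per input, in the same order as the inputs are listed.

43; 22; 28; 24; 22; 39

Execution, op by op:
  -46 -> 46 -> 37 -> 43
  -25 -> 25 -> 16 -> 22
  -31 -> 31 -> 22 -> 28
  27 -> 27 -> 18 -> 24
  25 -> 25 -> 16 -> 22
  -42 -> 42 -> 33 -> 39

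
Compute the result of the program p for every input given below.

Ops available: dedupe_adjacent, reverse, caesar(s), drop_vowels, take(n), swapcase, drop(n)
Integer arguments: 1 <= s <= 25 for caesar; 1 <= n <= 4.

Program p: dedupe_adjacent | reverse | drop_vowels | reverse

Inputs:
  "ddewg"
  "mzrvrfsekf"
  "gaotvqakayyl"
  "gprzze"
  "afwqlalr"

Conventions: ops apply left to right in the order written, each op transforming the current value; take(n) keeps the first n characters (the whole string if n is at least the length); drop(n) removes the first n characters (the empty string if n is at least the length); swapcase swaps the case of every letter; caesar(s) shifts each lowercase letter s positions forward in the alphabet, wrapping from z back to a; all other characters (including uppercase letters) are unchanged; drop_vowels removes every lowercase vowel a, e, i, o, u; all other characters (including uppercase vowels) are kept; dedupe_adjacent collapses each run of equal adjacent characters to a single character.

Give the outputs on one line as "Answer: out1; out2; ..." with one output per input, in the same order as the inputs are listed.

Execution, op by op:
  "ddewg" -> "dewg" -> "gwed" -> "gwd" -> "dwg"
  "mzrvrfsekf" -> "mzrvrfsekf" -> "fkesfrvrzm" -> "fksfrvrzm" -> "mzrvrfskf"
  "gaotvqakayyl" -> "gaotvqakayl" -> "lyakaqvtoag" -> "lykqvtg" -> "gtvqkyl"
  "gprzze" -> "gprze" -> "ezrpg" -> "zrpg" -> "gprz"
  "afwqlalr" -> "afwqlalr" -> "rlalqwfa" -> "rllqwf" -> "fwqllr"

"dwg"; "mzrvrfskf"; "gtvqkyl"; "gprz"; "fwqllr"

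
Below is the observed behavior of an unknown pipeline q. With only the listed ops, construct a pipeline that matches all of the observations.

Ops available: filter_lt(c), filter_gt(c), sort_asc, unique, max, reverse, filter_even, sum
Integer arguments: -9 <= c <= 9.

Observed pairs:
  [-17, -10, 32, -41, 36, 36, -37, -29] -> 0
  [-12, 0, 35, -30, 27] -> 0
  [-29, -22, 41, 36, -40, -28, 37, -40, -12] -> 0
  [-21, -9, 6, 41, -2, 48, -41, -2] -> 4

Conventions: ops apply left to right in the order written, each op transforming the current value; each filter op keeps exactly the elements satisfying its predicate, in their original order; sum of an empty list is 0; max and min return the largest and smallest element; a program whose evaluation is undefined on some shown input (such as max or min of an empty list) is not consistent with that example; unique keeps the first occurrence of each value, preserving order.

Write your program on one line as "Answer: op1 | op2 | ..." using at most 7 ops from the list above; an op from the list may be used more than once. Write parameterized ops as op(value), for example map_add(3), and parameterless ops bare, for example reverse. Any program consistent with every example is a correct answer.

filter_lt(8) | reverse | filter_even | unique | filter_gt(-5) | sum

Check, running the answer program on each example:
  [-17, -10, 32, -41, 36, 36, -37, -29] -> [-17, -10, -41, -37, -29] -> [-29, -37, -41, -10, -17] -> [-10] -> [-10] -> [] -> 0
  [-12, 0, 35, -30, 27] -> [-12, 0, -30] -> [-30, 0, -12] -> [-30, 0, -12] -> [-30, 0, -12] -> [0] -> 0
  [-29, -22, 41, 36, -40, -28, 37, -40, -12] -> [-29, -22, -40, -28, -40, -12] -> [-12, -40, -28, -40, -22, -29] -> [-12, -40, -28, -40, -22] -> [-12, -40, -28, -22] -> [] -> 0
  [-21, -9, 6, 41, -2, 48, -41, -2] -> [-21, -9, 6, -2, -41, -2] -> [-2, -41, -2, 6, -9, -21] -> [-2, -2, 6] -> [-2, 6] -> [-2, 6] -> 4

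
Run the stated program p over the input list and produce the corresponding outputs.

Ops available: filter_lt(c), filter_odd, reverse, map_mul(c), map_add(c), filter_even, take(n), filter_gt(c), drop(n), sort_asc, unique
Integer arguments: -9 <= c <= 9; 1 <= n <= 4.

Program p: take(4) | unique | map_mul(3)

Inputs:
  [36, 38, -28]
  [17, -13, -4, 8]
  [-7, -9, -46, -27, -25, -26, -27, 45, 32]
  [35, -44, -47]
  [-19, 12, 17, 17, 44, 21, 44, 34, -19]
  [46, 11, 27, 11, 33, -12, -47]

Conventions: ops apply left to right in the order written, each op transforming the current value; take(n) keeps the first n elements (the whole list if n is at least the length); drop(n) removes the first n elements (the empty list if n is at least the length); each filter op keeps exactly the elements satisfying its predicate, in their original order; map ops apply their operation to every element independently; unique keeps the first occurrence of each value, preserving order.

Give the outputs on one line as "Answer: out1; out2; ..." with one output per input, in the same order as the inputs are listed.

Execution, op by op:
  [36, 38, -28] -> [36, 38, -28] -> [36, 38, -28] -> [108, 114, -84]
  [17, -13, -4, 8] -> [17, -13, -4, 8] -> [17, -13, -4, 8] -> [51, -39, -12, 24]
  [-7, -9, -46, -27, -25, -26, -27, 45, 32] -> [-7, -9, -46, -27] -> [-7, -9, -46, -27] -> [-21, -27, -138, -81]
  [35, -44, -47] -> [35, -44, -47] -> [35, -44, -47] -> [105, -132, -141]
  [-19, 12, 17, 17, 44, 21, 44, 34, -19] -> [-19, 12, 17, 17] -> [-19, 12, 17] -> [-57, 36, 51]
  [46, 11, 27, 11, 33, -12, -47] -> [46, 11, 27, 11] -> [46, 11, 27] -> [138, 33, 81]

[108, 114, -84]; [51, -39, -12, 24]; [-21, -27, -138, -81]; [105, -132, -141]; [-57, 36, 51]; [138, 33, 81]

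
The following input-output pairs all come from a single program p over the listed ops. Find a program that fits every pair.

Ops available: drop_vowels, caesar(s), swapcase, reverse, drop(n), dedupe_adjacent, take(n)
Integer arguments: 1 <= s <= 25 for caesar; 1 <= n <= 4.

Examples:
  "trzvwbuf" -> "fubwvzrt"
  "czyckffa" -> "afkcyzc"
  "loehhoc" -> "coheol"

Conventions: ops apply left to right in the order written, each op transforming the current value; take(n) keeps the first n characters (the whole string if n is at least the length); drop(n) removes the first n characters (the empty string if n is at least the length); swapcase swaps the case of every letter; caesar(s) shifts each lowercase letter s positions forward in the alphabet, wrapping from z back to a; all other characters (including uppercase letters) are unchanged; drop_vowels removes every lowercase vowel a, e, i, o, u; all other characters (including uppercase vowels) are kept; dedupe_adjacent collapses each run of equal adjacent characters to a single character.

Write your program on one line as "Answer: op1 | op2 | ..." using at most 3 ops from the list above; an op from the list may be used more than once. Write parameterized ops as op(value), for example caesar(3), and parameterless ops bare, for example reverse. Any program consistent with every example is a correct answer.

reverse | dedupe_adjacent

Check, running the answer program on each example:
  "trzvwbuf" -> "fubwvzrt" -> "fubwvzrt"
  "czyckffa" -> "affkcyzc" -> "afkcyzc"
  "loehhoc" -> "cohheol" -> "coheol"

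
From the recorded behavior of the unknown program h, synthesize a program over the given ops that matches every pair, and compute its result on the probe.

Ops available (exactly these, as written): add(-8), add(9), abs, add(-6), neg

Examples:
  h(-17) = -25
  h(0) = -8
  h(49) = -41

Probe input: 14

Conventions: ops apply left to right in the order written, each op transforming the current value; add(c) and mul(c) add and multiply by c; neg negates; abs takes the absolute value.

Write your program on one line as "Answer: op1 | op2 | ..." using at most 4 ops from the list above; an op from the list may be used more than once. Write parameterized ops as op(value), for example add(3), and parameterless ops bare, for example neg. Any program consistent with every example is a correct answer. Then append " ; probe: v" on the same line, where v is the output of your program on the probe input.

add(-8) | abs | neg ; probe: -6

Check, running the answer program on each example:
  -17 -> -25 -> 25 -> -25
  0 -> -8 -> 8 -> -8
  49 -> 41 -> 41 -> -41
  probe: 14 -> 6 -> 6 -> -6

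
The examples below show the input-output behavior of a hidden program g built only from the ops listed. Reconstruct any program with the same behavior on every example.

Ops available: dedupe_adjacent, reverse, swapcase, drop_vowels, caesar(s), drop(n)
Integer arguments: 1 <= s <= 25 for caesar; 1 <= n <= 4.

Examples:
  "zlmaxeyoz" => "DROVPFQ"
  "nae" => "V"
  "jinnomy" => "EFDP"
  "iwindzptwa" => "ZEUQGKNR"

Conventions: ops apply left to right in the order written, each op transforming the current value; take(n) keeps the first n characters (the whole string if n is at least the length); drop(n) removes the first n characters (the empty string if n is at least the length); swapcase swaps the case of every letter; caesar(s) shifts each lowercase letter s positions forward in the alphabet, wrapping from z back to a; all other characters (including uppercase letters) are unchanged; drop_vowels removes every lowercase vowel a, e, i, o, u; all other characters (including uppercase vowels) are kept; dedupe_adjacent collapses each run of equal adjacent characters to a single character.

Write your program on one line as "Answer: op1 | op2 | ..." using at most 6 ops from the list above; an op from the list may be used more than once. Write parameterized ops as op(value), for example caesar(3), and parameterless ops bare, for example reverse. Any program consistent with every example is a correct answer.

dedupe_adjacent | drop(2) | caesar(13) | caesar(4) | swapcase

Check, running the answer program on each example:
  "zlmaxeyoz" -> "zlmaxeyoz" -> "maxeyoz" -> "znkrlbm" -> "drovpfq" -> "DROVPFQ"
  "nae" -> "nae" -> "e" -> "r" -> "v" -> "V"
  "jinnomy" -> "jinomy" -> "nomy" -> "abzl" -> "efdp" -> "EFDP"
  "iwindzptwa" -> "iwindzptwa" -> "indzptwa" -> "vaqmcgjn" -> "zeuqgknr" -> "ZEUQGKNR"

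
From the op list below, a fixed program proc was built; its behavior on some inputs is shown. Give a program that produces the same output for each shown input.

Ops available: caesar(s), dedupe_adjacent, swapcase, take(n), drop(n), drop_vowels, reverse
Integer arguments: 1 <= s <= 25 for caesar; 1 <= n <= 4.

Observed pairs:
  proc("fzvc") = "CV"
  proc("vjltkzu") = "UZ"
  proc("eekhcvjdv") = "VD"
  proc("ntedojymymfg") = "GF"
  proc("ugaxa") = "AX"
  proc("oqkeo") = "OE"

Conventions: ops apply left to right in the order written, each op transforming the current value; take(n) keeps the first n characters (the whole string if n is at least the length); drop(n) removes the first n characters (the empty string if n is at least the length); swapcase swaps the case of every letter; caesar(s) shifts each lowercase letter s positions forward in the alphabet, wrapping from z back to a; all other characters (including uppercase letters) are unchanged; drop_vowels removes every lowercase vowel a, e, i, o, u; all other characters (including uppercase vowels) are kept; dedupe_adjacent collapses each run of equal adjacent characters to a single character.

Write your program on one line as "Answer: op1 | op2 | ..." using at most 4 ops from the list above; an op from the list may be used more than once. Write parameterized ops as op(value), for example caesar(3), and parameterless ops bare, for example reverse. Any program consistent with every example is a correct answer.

reverse | swapcase | take(3) | take(2)

Check, running the answer program on each example:
  "fzvc" -> "cvzf" -> "CVZF" -> "CVZ" -> "CV"
  "vjltkzu" -> "uzktljv" -> "UZKTLJV" -> "UZK" -> "UZ"
  "eekhcvjdv" -> "vdjvchkee" -> "VDJVCHKEE" -> "VDJ" -> "VD"
  "ntedojymymfg" -> "gfmymyjodetn" -> "GFMYMYJODETN" -> "GFM" -> "GF"
  "ugaxa" -> "axagu" -> "AXAGU" -> "AXA" -> "AX"
  "oqkeo" -> "oekqo" -> "OEKQO" -> "OEK" -> "OE"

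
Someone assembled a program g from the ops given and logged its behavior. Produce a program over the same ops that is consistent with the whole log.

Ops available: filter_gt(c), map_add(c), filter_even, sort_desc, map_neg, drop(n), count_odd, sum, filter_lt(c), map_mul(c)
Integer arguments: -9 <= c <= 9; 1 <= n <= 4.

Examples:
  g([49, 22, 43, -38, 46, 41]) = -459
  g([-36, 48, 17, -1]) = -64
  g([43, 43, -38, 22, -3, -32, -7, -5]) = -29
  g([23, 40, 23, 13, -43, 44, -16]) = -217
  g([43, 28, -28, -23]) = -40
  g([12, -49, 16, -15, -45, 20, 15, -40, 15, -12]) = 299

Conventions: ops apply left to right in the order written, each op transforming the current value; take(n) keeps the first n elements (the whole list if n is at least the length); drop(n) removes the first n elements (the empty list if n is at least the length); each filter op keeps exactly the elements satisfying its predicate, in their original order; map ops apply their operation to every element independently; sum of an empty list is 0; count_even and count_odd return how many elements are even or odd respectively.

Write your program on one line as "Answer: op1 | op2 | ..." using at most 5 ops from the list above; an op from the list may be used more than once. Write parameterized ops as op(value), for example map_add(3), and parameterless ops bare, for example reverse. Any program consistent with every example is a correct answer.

map_neg | map_mul(3) | map_add(5) | sum

Check, running the answer program on each example:
  [49, 22, 43, -38, 46, 41] -> [-49, -22, -43, 38, -46, -41] -> [-147, -66, -129, 114, -138, -123] -> [-142, -61, -124, 119, -133, -118] -> -459
  [-36, 48, 17, -1] -> [36, -48, -17, 1] -> [108, -144, -51, 3] -> [113, -139, -46, 8] -> -64
  [43, 43, -38, 22, -3, -32, -7, -5] -> [-43, -43, 38, -22, 3, 32, 7, 5] -> [-129, -129, 114, -66, 9, 96, 21, 15] -> [-124, -124, 119, -61, 14, 101, 26, 20] -> -29
  [23, 40, 23, 13, -43, 44, -16] -> [-23, -40, -23, -13, 43, -44, 16] -> [-69, -120, -69, -39, 129, -132, 48] -> [-64, -115, -64, -34, 134, -127, 53] -> -217
  [43, 28, -28, -23] -> [-43, -28, 28, 23] -> [-129, -84, 84, 69] -> [-124, -79, 89, 74] -> -40
  [12, -49, 16, -15, -45, 20, 15, -40, 15, -12] -> [-12, 49, -16, 15, 45, -20, -15, 40, -15, 12] -> [-36, 147, -48, 45, 135, -60, -45, 120, -45, 36] -> [-31, 152, -43, 50, 140, -55, -40, 125, -40, 41] -> 299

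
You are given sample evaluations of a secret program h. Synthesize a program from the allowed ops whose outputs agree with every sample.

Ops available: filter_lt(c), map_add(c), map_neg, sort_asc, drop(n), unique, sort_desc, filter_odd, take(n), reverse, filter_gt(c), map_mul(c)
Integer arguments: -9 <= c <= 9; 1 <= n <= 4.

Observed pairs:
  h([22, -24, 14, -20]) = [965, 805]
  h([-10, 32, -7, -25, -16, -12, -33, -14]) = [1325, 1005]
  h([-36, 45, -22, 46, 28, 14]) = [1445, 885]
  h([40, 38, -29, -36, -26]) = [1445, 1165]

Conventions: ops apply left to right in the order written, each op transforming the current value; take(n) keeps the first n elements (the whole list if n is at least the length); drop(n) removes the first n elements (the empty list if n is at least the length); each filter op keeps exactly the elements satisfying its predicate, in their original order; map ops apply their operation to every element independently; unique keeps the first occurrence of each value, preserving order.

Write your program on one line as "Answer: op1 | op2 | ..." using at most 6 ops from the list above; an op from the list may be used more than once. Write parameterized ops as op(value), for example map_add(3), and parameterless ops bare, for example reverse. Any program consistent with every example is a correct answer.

sort_asc | map_mul(-5) | take(2) | map_mul(8) | map_add(5)

Check, running the answer program on each example:
  [22, -24, 14, -20] -> [-24, -20, 14, 22] -> [120, 100, -70, -110] -> [120, 100] -> [960, 800] -> [965, 805]
  [-10, 32, -7, -25, -16, -12, -33, -14] -> [-33, -25, -16, -14, -12, -10, -7, 32] -> [165, 125, 80, 70, 60, 50, 35, -160] -> [165, 125] -> [1320, 1000] -> [1325, 1005]
  [-36, 45, -22, 46, 28, 14] -> [-36, -22, 14, 28, 45, 46] -> [180, 110, -70, -140, -225, -230] -> [180, 110] -> [1440, 880] -> [1445, 885]
  [40, 38, -29, -36, -26] -> [-36, -29, -26, 38, 40] -> [180, 145, 130, -190, -200] -> [180, 145] -> [1440, 1160] -> [1445, 1165]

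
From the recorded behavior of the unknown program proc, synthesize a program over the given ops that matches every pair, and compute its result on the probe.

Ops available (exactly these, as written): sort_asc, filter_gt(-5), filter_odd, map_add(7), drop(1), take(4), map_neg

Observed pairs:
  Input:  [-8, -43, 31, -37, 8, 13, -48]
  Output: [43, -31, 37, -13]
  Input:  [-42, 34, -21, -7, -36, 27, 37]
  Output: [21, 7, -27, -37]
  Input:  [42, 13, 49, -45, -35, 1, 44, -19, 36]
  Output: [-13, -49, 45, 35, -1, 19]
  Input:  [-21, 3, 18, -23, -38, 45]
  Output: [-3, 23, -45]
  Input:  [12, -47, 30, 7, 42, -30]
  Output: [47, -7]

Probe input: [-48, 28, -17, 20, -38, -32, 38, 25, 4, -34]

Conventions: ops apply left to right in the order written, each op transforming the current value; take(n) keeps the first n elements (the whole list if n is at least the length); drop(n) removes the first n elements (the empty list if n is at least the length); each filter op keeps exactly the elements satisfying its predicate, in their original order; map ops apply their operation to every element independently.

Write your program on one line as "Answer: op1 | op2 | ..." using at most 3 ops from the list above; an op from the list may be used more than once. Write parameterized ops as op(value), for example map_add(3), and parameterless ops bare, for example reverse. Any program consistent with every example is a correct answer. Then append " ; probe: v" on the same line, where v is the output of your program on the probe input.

drop(1) | map_neg | filter_odd ; probe: [17, -25]

Check, running the answer program on each example:
  [-8, -43, 31, -37, 8, 13, -48] -> [-43, 31, -37, 8, 13, -48] -> [43, -31, 37, -8, -13, 48] -> [43, -31, 37, -13]
  [-42, 34, -21, -7, -36, 27, 37] -> [34, -21, -7, -36, 27, 37] -> [-34, 21, 7, 36, -27, -37] -> [21, 7, -27, -37]
  [42, 13, 49, -45, -35, 1, 44, -19, 36] -> [13, 49, -45, -35, 1, 44, -19, 36] -> [-13, -49, 45, 35, -1, -44, 19, -36] -> [-13, -49, 45, 35, -1, 19]
  [-21, 3, 18, -23, -38, 45] -> [3, 18, -23, -38, 45] -> [-3, -18, 23, 38, -45] -> [-3, 23, -45]
  [12, -47, 30, 7, 42, -30] -> [-47, 30, 7, 42, -30] -> [47, -30, -7, -42, 30] -> [47, -7]
  probe: [-48, 28, -17, 20, -38, -32, 38, 25, 4, -34] -> [28, -17, 20, -38, -32, 38, 25, 4, -34] -> [-28, 17, -20, 38, 32, -38, -25, -4, 34] -> [17, -25]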